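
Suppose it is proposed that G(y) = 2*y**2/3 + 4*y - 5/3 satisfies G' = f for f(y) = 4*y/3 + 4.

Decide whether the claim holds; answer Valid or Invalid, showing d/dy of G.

d/dy[G] = 4*y/3 + 4
This equals f(y) exactly, so the claim holds.

Valid. The derivative of G reproduces f.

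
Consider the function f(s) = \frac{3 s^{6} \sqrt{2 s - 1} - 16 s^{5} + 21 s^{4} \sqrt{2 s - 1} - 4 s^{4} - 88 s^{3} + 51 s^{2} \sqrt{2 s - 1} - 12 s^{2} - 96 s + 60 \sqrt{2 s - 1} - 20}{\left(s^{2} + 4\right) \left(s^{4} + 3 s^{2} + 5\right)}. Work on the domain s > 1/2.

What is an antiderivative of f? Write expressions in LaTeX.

An antiderivative is F(s) = \left(2 s - 1\right)^{\frac{3}{2}} - 4 \log{\left(s^{4} + 3 s^{2} + 5 \right)} - 2 \operatorname{atan}{\left(\frac{s}{2} \right)}.

An antiderivative F(s) passes only if d/ds[F] lands on f(s) exactly.
Check: d/ds[\left(2 s - 1\right)^{\frac{3}{2}} - 4 \log{\left(s^{4} + 3 s^{2} + 5 \right)} - 2 \operatorname{atan}{\left(\frac{s}{2} \right)}] = \frac{3 s^{6} \sqrt{2 s - 1} - 16 s^{5} + 21 s^{4} \sqrt{2 s - 1} - 4 s^{4} - 88 s^{3} + 51 s^{2} \sqrt{2 s - 1} - 12 s^{2} - 96 s + 60 \sqrt{2 s - 1} - 20}{s^{6} + 7 s^{4} + 17 s^{2} + 20}, which equals f(s).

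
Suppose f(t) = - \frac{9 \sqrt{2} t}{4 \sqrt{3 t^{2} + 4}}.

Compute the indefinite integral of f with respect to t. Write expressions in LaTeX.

The substitution u = \frac{3 t^{2}}{2} + 2 works: f is exactly (dF/du)*(du/dt) for that inner function.
Check: d/dt[- \frac{3 \sqrt{2} \sqrt{3 t^{2} + 4}}{4}] = - \frac{9 \sqrt{2} t}{4 \sqrt{3 t^{2} + 4}} = f(t).

F(t) = - \frac{3 \sqrt{2} \sqrt{3 t^{2} + 4}}{4} + C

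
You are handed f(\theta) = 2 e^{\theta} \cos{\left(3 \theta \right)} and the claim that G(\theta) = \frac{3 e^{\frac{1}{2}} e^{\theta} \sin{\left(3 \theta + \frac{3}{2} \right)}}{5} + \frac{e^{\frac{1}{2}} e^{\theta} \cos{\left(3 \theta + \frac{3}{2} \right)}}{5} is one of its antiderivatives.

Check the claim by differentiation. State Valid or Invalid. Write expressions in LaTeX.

Invalid: d/d\theta[G] - f = - 2 e^{\theta} \cos{\left(3 \theta \right)} + 2 e^{\frac{1}{2}} e^{\theta} \cos{\left(3 \theta + \frac{3}{2} \right)}, which is not 0.

d/d\theta[G] = 2 e^{\frac{1}{2}} e^{\theta} \cos{\left(3 \theta + \frac{3}{2} \right)}
d/d\theta[G] - f(\theta) = - 2 e^{\theta} \cos{\left(3 \theta \right)} + 2 e^{\frac{1}{2}} e^{\theta} \cos{\left(3 \theta + \frac{3}{2} \right)} != 0.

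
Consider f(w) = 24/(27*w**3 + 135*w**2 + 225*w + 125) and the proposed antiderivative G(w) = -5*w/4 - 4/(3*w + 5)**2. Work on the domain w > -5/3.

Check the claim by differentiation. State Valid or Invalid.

d/dw[G] = (-135*w**3 - 675*w**2 - 1125*w - 529)/(108*w**3 + 540*w**2 + 900*w + 500)
d/dw[G] - f(w) = -5/4 != 0.

Invalid: d/dw[G] - f = -5/4, which is not 0.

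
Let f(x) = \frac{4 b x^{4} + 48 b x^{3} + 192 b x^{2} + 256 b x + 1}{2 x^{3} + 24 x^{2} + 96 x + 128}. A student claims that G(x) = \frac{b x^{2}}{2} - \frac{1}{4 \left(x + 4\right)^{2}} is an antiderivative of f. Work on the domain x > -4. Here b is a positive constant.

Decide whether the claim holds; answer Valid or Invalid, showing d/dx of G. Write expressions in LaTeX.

d/dx[G] = \frac{2 b x^{4} + 24 b x^{3} + 96 b x^{2} + 128 b x + 1}{2 x^{3} + 24 x^{2} + 96 x + 128}
d/dx[G] - f(x) = - b x != 0.

Invalid: d/dx[G] - f = - b x, which is not 0.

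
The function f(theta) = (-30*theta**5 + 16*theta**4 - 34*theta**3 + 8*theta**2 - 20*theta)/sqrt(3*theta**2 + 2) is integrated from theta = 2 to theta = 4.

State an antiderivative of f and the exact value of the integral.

Antiderivative: F(theta) = -2*theta**4*sqrt(3*theta**2 + 2) + 4*theta**3*sqrt(3*theta**2 + 2)/3 - 2*theta**2*sqrt(3*theta**2 + 2) - 4*sqrt(3*theta**2 + 2); value = -6940*sqrt(2)/3 + 100*sqrt(14)/3

Recognize the product-rule pattern: f = u'v + uv' with u = -sqrt(3*theta**2 + 2), v = 2*theta**4 - 4*theta**3/3 + 2*theta**2 + 4, so integration by parts undoes it.
F(theta) = -2*theta**4*sqrt(3*theta**2 + 2) + 4*theta**3*sqrt(3*theta**2 + 2)/3 - 2*theta**2*sqrt(3*theta**2 + 2) - 4*sqrt(3*theta**2 + 2) is an antiderivative of f.
Check: d/dtheta[-2*theta**4*sqrt(3*theta**2 + 2) + 4*theta**3*sqrt(3*theta**2 + 2)/3 - 2*theta**2*sqrt(3*theta**2 + 2) - 4*sqrt(3*theta**2 + 2)] = (-30*theta**5 + 16*theta**4 - 34*theta**3 + 8*theta**2 - 20*theta)/sqrt(3*theta**2 + 2) = f(theta).
F(4) = -6940*sqrt(2)/3; F(2) = -100*sqrt(14)/3.
Integral = F(4) - F(2) = -6940*sqrt(2)/3 + 100*sqrt(14)/3.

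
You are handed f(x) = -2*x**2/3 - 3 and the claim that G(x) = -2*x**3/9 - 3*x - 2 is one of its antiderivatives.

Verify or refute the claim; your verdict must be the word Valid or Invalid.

d/dx[G] = -2*x**2/3 - 3
This equals f(x) exactly, so the claim holds.

Valid - the claim checks out under differentiation.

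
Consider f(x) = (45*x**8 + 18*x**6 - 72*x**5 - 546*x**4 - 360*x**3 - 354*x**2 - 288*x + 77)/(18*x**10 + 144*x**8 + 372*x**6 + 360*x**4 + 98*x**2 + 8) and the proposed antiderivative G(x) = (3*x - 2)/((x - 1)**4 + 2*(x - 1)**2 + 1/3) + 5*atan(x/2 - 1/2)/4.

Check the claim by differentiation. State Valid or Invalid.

d/dx[G] = (45*x**8 - 360*x**7 + 1278*x**6 - 2700*x**5 + 3234*x**4 - 1776*x**3 - 300*x**2 + 696*x - 40)/(18*x**10 - 180*x**9 + 954*x**8 - 3312*x**7 + 8184*x**6 - 14832*x**5 + 19800*x**4 - 19104*x**3 + 12680*x**2 - 5200*x + 1000)
d/dx[G] - f(x) = (810*x**17 - 6885*x**16 + 26568*x**15 - 64800*x**14 + 74628*x**13 + 68796*x**12 - 592380*x**11 + 1594674*x**10 - 2800062*x**9 + 3432429*x**8 - 2791332*x**7 + 982566*x**6 + 967080*x**5 - 1940880*x**4 + 1848024*x**3 - 1063140*x**2 + 346984*x - 38660)/(162*x**20 - 1620*x**19 + 9882*x**18 - 42768*x**17 + 145692*x**16 - 405432*x**15 + 948132*x**14 - 1888272*x**13 + 3234546*x**12 - 4786020*x**11 + 6124698*x**10 - 6760512*x**9 + 6399312*x**8 - 5145936*x**7 + 3471336*x**6 - 1931424*x**5 + 880520*x**4 - 331216*x**3 + 99720*x**2 - 20800*x + 4000) != 0.

Invalid: d/dx[G] - f = (810*x**17 - 6885*x**16 + 26568*x**15 - 64800*x**14 + 74628*x**13 + 68796*x**12 - 592380*x**11 + 1594674*x**10 - 2800062*x**9 + 3432429*x**8 - 2791332*x**7 + 982566*x**6 + 967080*x**5 - 1940880*x**4 + 1848024*x**3 - 1063140*x**2 + 346984*x - 38660)/(162*x**20 - 1620*x**19 + 9882*x**18 - 42768*x**17 + 145692*x**16 - 405432*x**15 + 948132*x**14 - 1888272*x**13 + 3234546*x**12 - 4786020*x**11 + 6124698*x**10 - 6760512*x**9 + 6399312*x**8 - 5145936*x**7 + 3471336*x**6 - 1931424*x**5 + 880520*x**4 - 331216*x**3 + 99720*x**2 - 20800*x + 4000), which is not 0.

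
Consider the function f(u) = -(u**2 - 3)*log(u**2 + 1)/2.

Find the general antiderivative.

F(u) = u**3/9 - 10*u/3 + (-u**3/6 + 3*u/2)*log(u**2 + 1) + 10*atan(u)/3 + C

A first test for any F(u): its u-derivative must equal f(u) identically.
Check: d/du[u**3/9 - 10*u/3 + (-u**3/6 + 3*u/2)*log(u**2 + 1) + 10*atan(u)/3] = -u**2*log(u**2 + 1)/2 + 3*log(u**2 + 1)/2, which equals f(u).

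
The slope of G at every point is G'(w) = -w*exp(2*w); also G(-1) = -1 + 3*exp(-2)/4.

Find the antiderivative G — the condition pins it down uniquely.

Recognize the product-rule pattern: G'(w) = u'v + uv' with u = 1/4 - w/2, v = exp(2*w), so integration by parts undoes it.
A general antiderivative is (1 - 2*w)*exp(2*w)/4 + C.
The condition gives C = -1 + 3*exp(-2)/4 - (3*exp(-2)/4) = -1.
So G(w) = -(2*w*exp(2*w) - exp(2*w) + 4)/4.
Check: d/dw[-(2*w*exp(2*w) - exp(2*w) + 4)/4] = -w*exp(2*w) = G'(w).

G(w) = -(2*w*exp(2*w) - exp(2*w) + 4)/4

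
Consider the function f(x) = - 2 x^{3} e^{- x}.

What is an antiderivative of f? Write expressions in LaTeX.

An antiderivative is F(x) = \left(2 x^{3} + 6 x^{2} + 12 x + 12\right) e^{- x}.

f has the shape u'v + uv' for u = 2 x^{3} + 6 x^{2} + 12 x + 12 and v = e^{- x} — it is the derivative of the product u*v.
Check: d/dx[\left(2 x^{3} + 6 x^{2} + 12 x + 12\right) e^{- x}] = - 2 x^{3} e^{- x} = f(x).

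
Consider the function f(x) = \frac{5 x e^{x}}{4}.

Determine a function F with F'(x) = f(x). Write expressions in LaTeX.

An antiderivative is F(x) = \frac{5 x e^{x}}{4} - \frac{5 e^{x}}{4}.

f has the shape u'v + uv' for u = \frac{5 x}{4} - \frac{5}{4} and v = e^{x} — it is the derivative of the product u*v.
Check: d/dx[\frac{5 x e^{x}}{4} - \frac{5 e^{x}}{4}] = \frac{5 x e^{x}}{4} = f(x).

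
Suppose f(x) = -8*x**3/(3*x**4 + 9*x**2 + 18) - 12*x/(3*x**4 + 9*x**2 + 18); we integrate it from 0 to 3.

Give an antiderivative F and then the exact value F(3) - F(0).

Antiderivative: F(x) = -2*log(x**4/3 + x**2 + 2)/3; value = -2*log(38)/3 + 2*log(2)/3

The substitution u = x**4/3 + x**2 + 2 works: f is exactly (dF/du)*(du/dx) for that inner function.
F(x) = -2*log(x**4/3 + x**2 + 2)/3 is an antiderivative of f.
Check: d/dx[-2*log(x**4/3 + x**2 + 2)/3] = (-8*x**3 - 12*x)/(3*x**4 + 9*x**2 + 18), which equals f(x).
F(3) = -2*log(38)/3; F(0) = -2*log(2)/3.
Integral = F(3) - F(0) = -2*log(38)/3 + 2*log(2)/3.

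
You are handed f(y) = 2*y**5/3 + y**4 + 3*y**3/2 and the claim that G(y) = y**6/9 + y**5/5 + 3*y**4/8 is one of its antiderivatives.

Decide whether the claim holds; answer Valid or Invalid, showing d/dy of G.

d/dy[G] = 2*y**5/3 + y**4 + 3*y**3/2
This equals f(y) exactly, so the claim holds.

Valid - differentiating G returns exactly f.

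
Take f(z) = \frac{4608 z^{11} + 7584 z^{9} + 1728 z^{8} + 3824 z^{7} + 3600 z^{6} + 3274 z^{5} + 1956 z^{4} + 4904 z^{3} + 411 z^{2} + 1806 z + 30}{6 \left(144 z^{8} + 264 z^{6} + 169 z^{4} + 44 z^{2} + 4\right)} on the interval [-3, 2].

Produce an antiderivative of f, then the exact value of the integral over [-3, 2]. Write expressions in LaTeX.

Any candidate F(z) must reproduce f(z) exactly when differentiated.
F(z) = \frac{96 z^{8} + 52 z^{6} + 144 z^{5} - 17 z^{4} + 96 z^{3} - 126 z^{2} + 15 z - 105}{6 \left(3 z^{2} + 2\right) \left(4 z^{2} + 1\right)} is an antiderivative of f.
Check: d/dz[\frac{96 z^{8} + 52 z^{6} + 144 z^{5} - 17 z^{4} + 96 z^{3} - 126 z^{2} + 15 z - 105}{6 \left(3 z^{2} + 2\right) \left(4 z^{2} + 1\right)}] = \frac{4608 z^{11} + 7584 z^{9} + 1728 z^{8} + 3824 z^{7} + 3600 z^{6} + 3274 z^{5} + 1956 z^{4} + 4904 z^{3} + 411 z^{2} + 1806 z + 30}{864 z^{8} + 1584 z^{6} + 1014 z^{4} + 264 z^{2} + 24}, which equals f(z).
F(2) = \frac{32429}{1428}; F(-3) = \frac{209173}{2146}.
Integral = F(2) - F(-3) = - \frac{114553205}{1532244}.

Antiderivative: F(z) = \frac{96 z^{8} + 52 z^{6} + 144 z^{5} - 17 z^{4} + 96 z^{3} - 126 z^{2} + 15 z - 105}{6 \left(3 z^{2} + 2\right) \left(4 z^{2} + 1\right)}; value = - \frac{114553205}{1532244}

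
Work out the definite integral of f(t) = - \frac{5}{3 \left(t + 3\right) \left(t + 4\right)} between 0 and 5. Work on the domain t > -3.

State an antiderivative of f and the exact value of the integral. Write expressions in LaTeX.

Factor the denominator (3 \left(t + 3\right) \left(t + 4\right)) and decompose: f = \frac{5}{3 \left(t + 4\right)} - \frac{5}{3 \left(t + 3\right)}; each piece integrates to a log, atan, or power term.
F(t) = - \frac{5 \log{\left(t + 3 \right)}}{3} + \frac{5 \log{\left(t + 4 \right)}}{3} is an antiderivative of f.
Check: d/dt[- \frac{5 \log{\left(t + 3 \right)}}{3} + \frac{5 \log{\left(t + 4 \right)}}{3}] = - \frac{5}{3 t^{2} + 21 t + 36}, which equals f(t).
F(5) = - \frac{5 \log{\left(8 \right)}}{3} + \frac{5 \log{\left(9 \right)}}{3}; F(0) = - \frac{5 \log{\left(3 \right)}}{3} + \frac{5 \log{\left(4 \right)}}{3}.
Integral = F(5) - F(0) = - \frac{5 \log{\left(8 \right)}}{3} - \frac{5 \log{\left(4 \right)}}{3} + \frac{5 \log{\left(3 \right)}}{3} + \frac{5 \log{\left(9 \right)}}{3}.

Antiderivative: F(t) = - \frac{5 \log{\left(t + 3 \right)}}{3} + \frac{5 \log{\left(t + 4 \right)}}{3}; value = - \frac{5 \log{\left(8 \right)}}{3} - \frac{5 \log{\left(4 \right)}}{3} + \frac{5 \log{\left(3 \right)}}{3} + \frac{5 \log{\left(9 \right)}}{3}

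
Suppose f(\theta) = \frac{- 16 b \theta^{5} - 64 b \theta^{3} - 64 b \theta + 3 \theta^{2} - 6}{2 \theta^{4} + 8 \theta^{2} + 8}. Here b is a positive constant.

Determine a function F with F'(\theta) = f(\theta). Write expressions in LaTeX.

An antiderivative is F(\theta) = \frac{- 8 b \theta^{4} - 16 b \theta^{2} - 3 \theta}{2 \theta^{2} + 4}.

Any candidate F(\theta) must reproduce f(\theta) exactly when differentiated.
Check: d/d\theta[\frac{- 8 b \theta^{4} - 16 b \theta^{2} - 3 \theta}{2 \theta^{2} + 4}] = \frac{- 16 b \theta^{5} - 64 b \theta^{3} - 64 b \theta + 3 \theta^{2} - 6}{2 \theta^{4} + 8 \theta^{2} + 8} = f(\theta).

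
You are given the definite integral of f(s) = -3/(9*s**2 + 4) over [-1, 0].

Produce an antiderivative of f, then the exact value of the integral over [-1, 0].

A first test for any F(s): its s-derivative must equal f(s) identically.
F(s) = -atan(3*s/2)/2 is an antiderivative of f.
Check: d/ds[-atan(3*s/2)/2] = -3/(9*s**2 + 4) = f(s).
F(0) = 0; F(-1) = atan(3/2)/2.
Integral = F(0) - F(-1) = -atan(3/2)/2.

Antiderivative: F(s) = -atan(3*s/2)/2; value = -atan(3/2)/2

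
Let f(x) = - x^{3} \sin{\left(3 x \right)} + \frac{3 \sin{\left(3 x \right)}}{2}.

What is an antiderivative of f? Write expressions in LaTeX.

An antiderivative is F(x) = \frac{18 x^{3} \cos{\left(3 x \right)} - 18 x^{2} \sin{\left(3 x \right)} - 12 x \cos{\left(3 x \right)} + 4 \sin{\left(3 x \right)} - 27 \cos{\left(3 x \right)}}{54}.

Integrate term by term and add the pieces.
Check: d/dx[\frac{18 x^{3} \cos{\left(3 x \right)} - 18 x^{2} \sin{\left(3 x \right)} - 12 x \cos{\left(3 x \right)} + 4 \sin{\left(3 x \right)} - 27 \cos{\left(3 x \right)}}{54}] = - x^{3} \sin{\left(3 x \right)} + \frac{3 \sin{\left(3 x \right)}}{2} = f(x).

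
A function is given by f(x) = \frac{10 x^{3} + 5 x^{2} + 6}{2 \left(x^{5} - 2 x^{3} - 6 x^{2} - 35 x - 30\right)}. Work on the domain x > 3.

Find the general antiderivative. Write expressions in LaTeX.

F(x) = \frac{321 \log{\left(x - 3 \right)}}{560} - \frac{\log{\left(x + 1 \right)}}{48} - \frac{3 \log{\left(x + 2 \right)}}{5} + \frac{\log{\left(x^{2} + 5 \right)}}{42} + \frac{173 \sqrt{5} \operatorname{atan}{\left(\frac{\sqrt{5} x}{5} \right)}}{420} + C

Factor the denominator (2 \left(x - 3\right) \left(x + 1\right) \left(x + 2\right) \left(x^{2} + 5\right)) and decompose: f = \frac{4 x + 173}{84 \left(x^{2} + 5\right)} - \frac{3}{5 \left(x + 2\right)} - \frac{1}{48 \left(x + 1\right)} + \frac{321}{560 \left(x - 3\right)}; each piece integrates to a log, atan, or power term.
Check: d/dx[\frac{321 \log{\left(x - 3 \right)}}{560} - \frac{\log{\left(x + 1 \right)}}{48} - \frac{3 \log{\left(x + 2 \right)}}{5} + \frac{\log{\left(x^{2} + 5 \right)}}{42} + \frac{173 \sqrt{5} \operatorname{atan}{\left(\frac{\sqrt{5} x}{5} \right)}}{420}] = \frac{10 x^{3} + 5 x^{2} + 6}{2 x^{5} - 4 x^{3} - 12 x^{2} - 70 x - 60}, which equals f(x).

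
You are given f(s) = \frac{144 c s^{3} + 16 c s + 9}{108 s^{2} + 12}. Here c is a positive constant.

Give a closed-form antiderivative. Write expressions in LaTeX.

An antiderivative is F(s) = \frac{2 c s^{2}}{3} + \frac{\operatorname{atan}{\left(3 s \right)}}{4}.

For F(s) to be correct the identity F'(s) - f(s) = 0 must hold.
Check: d/ds[\frac{2 c s^{2}}{3} + \frac{\operatorname{atan}{\left(3 s \right)}}{4}] = \frac{144 c s^{3} + 16 c s + 9}{108 s^{2} + 12} = f(s).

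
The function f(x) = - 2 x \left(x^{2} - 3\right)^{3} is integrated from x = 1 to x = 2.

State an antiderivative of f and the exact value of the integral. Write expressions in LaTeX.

f matches the chain-rule pattern g'(h)*h' with inner function h(x) = \frac{3}{2} - \frac{x^{2}}{2}; substituting u = h(x) collapses the integral.
F(x) = - \frac{x^{8}}{4} + 3 x^{6} - \frac{27 x^{4}}{2} + 27 x^{2} is an antiderivative of f.
Check: d/dx[- \frac{x^{8}}{4} + 3 x^{6} - \frac{27 x^{4}}{2} + 27 x^{2}] = - 2 x^{7} + 18 x^{5} - 54 x^{3} + 54 x, which equals f(x).
F(2) = 20; F(1) = \frac{65}{4}.
Integral = F(2) - F(1) = \frac{15}{4}.

Antiderivative: F(x) = - \frac{x^{8}}{4} + 3 x^{6} - \frac{27 x^{4}}{2} + 27 x^{2}; value = \frac{15}{4}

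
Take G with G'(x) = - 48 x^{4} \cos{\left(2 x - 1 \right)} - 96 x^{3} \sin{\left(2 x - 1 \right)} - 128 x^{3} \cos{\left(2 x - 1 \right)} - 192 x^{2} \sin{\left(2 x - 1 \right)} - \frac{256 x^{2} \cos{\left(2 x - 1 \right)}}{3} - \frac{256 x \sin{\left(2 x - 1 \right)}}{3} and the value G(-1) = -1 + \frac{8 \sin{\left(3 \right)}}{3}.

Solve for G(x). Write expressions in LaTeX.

G(x) = - 24 x^{4} \sin{\left(2 x - 1 \right)} - 64 x^{3} \sin{\left(2 x - 1 \right)} - \frac{128 x^{2} \sin{\left(2 x - 1 \right)}}{3} - 1

G'(x) has the shape u'v + uv' for u = - \frac{8 \left(3 x^{2} + 4 x\right)^{2}}{3} and v = \sin{\left(2 x - 1 \right)} — it is the derivative of the product u*v.
A general antiderivative is - \frac{8 \left(3 x^{2} + 4 x\right)^{2} \sin{\left(2 x - 1 \right)}}{3} + C.
The condition gives C = -1 + \frac{8 \sin{\left(3 \right)}}{3} - (\frac{8 \sin{\left(3 \right)}}{3}) = -1.
So G(x) = - 24 x^{4} \sin{\left(2 x - 1 \right)} - 64 x^{3} \sin{\left(2 x - 1 \right)} - \frac{128 x^{2} \sin{\left(2 x - 1 \right)}}{3} - 1.
Check: d/dx[- 24 x^{4} \sin{\left(2 x - 1 \right)} - 64 x^{3} \sin{\left(2 x - 1 \right)} - \frac{128 x^{2} \sin{\left(2 x - 1 \right)}}{3} - 1] = - 48 x^{4} \cos{\left(2 x - 1 \right)} - 96 x^{3} \sin{\left(2 x - 1 \right)} - 128 x^{3} \cos{\left(2 x - 1 \right)} - 192 x^{2} \sin{\left(2 x - 1 \right)} - \frac{256 x^{2} \cos{\left(2 x - 1 \right)}}{3} - \frac{256 x \sin{\left(2 x - 1 \right)}}{3} = G'(x).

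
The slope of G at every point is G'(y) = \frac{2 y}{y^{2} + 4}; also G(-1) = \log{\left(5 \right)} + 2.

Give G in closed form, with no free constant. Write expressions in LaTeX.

G(y) = \log{\left(y^{2} + 4 \right)} + 2

The substitution u = y^{2} + 4 works: G'(y) is exactly (dG/du)*(du/dy) for that inner function.
A general antiderivative is \log{\left(y^{2} + 4 \right)} + C.
The condition gives C = \log{\left(5 \right)} + 2 - (\log{\left(5 \right)}) = 2.
So G(y) = \log{\left(y^{2} + 4 \right)} + 2.
Check: d/dy[\log{\left(y^{2} + 4 \right)} + 2] = \frac{2 y}{y^{2} + 4} = G'(y).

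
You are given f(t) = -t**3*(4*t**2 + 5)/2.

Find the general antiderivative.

F(t) = t**4*(-8*t**2 - 15)/24 + C

A candidate is checked by its d/dt: the result must match f(t).
Check: d/dt[t**4*(-8*t**2 - 15)/24] = -2*t**5 - 5*t**3/2, which equals f(t).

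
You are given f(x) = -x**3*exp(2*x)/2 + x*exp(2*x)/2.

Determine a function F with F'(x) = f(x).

An antiderivative is F(x) = (-4*x**3 + 6*x**2 - 2*x + 1)*exp(2*x)/16.

f has the shape u'v + uv' for u = -x**3/4 + 3*x**2/8 - x/8 + 1/16 and v = exp(2*x) — it is the derivative of the product u*v.
Check: d/dx[(-4*x**3 + 6*x**2 - 2*x + 1)*exp(2*x)/16] = -x**3*exp(2*x)/2 + x*exp(2*x)/2 = f(x).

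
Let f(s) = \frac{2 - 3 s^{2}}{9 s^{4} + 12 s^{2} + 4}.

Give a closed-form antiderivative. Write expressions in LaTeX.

Recognize the product-rule pattern: f = u'v + uv' with u = s, v = \frac{1}{3 s^{2} + 2}, so integration by parts undoes it.
Check: d/ds[\frac{s}{3 s^{2} + 2}] = \frac{2 - 3 s^{2}}{9 s^{4} + 12 s^{2} + 4} = f(s).

An antiderivative is F(s) = \frac{s}{3 s^{2} + 2}.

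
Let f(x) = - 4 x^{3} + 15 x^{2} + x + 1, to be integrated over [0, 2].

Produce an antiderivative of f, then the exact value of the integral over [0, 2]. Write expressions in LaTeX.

Antiderivative: F(x) = - \frac{2 x^{4} - 10 x^{3} - x^{2} - 2 x - 2}{2}; value = 28

The integrand splits into summands that can be handled one at a time.
F(x) = - \frac{2 x^{4} - 10 x^{3} - x^{2} - 2 x - 2}{2} is an antiderivative of f.
Check: d/dx[- \frac{2 x^{4} - 10 x^{3} - x^{2} - 2 x - 2}{2}] = - 4 x^{3} + 15 x^{2} + x + 1 = f(x).
F(2) = 29; F(0) = 1.
Integral = F(2) - F(0) = 28.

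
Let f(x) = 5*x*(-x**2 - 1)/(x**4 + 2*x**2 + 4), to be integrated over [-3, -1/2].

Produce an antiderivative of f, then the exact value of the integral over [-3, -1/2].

The substitution u = x**4 + 2*x**2 + 4 works: f is exactly (dF/du)*(du/dx) for that inner function.
F(x) = -5*log(x**4 + 2*x**2 + 4)/4 is an antiderivative of f.
Check: d/dx[-5*log(x**4 + 2*x**2 + 4)/4] = (-5*x**3 - 5*x)/(x**4 + 2*x**2 + 4), which equals f(x).
F(-1/2) = -5*log(73/16)/4; F(-3) = -5*log(103)/4.
Integral = F(-1/2) - F(-3) = -5*log(73/16)/4 + 5*log(103)/4.

Antiderivative: F(x) = -5*log(x**4 + 2*x**2 + 4)/4; value = -5*log(73/16)/4 + 5*log(103)/4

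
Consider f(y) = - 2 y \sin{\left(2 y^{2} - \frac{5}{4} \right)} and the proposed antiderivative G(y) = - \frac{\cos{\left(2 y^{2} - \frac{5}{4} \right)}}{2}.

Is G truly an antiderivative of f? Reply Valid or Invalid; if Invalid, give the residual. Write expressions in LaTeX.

d/dy[G] = 2 y \sin{\left(2 y^{2} - \frac{5}{4} \right)}
d/dy[G] - f(y) = 4 y \sin{\left(2 y^{2} - \frac{5}{4} \right)} != 0.

Invalid: d/dy[G] - f = 4 y \sin{\left(2 y^{2} - \frac{5}{4} \right)}, which is not 0.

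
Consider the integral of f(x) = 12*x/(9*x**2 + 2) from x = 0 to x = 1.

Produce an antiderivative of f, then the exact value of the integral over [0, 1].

Antiderivative: F(x) = 2*log(3*x**2 + 2/3)/3; value = -2*log(2/3)/3 + 2*log(11/3)/3

The substitution u = 3*x**2 + 2/3 works: f is exactly (dF/du)*(du/dx) for that inner function.
F(x) = 2*log(3*x**2 + 2/3)/3 is an antiderivative of f.
Check: d/dx[2*log(3*x**2 + 2/3)/3] = 12*x/(9*x**2 + 2) = f(x).
F(1) = 2*log(11/3)/3; F(0) = 2*log(2/3)/3.
Integral = F(1) - F(0) = -2*log(2/3)/3 + 2*log(11/3)/3.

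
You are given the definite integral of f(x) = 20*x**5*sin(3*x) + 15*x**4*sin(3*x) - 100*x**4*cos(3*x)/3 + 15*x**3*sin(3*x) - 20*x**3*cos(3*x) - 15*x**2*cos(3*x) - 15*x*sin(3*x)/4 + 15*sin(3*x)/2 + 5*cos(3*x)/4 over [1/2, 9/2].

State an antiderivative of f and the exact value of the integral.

Antiderivative: F(x) = -5*(16*x**5 + 12*x**4 + 12*x**3 - 3*x + 6)*cos(3*x)/12; value = -236875*cos(27/2)/16 + 145*cos(3/2)/48

f has the shape u'v + uv' for u = -20*x**5/3 - 5*x**4 - 5*x**3 + 5*x/4 - 5/2 and v = cos(3*x) — it is the derivative of the product u*v.
F(x) = -5*(16*x**5 + 12*x**4 + 12*x**3 - 3*x + 6)*cos(3*x)/12 is an antiderivative of f.
Check: d/dx[-5*(16*x**5 + 12*x**4 + 12*x**3 - 3*x + 6)*cos(3*x)/12] = 20*x**5*sin(3*x) + 15*x**4*sin(3*x) - 100*x**4*cos(3*x)/3 + 15*x**3*sin(3*x) - 20*x**3*cos(3*x) - 15*x**2*cos(3*x) - 15*x*sin(3*x)/4 + 15*sin(3*x)/2 + 5*cos(3*x)/4 = f(x).
F(9/2) = -236875*cos(27/2)/16; F(1/2) = -145*cos(3/2)/48.
Integral = F(9/2) - F(1/2) = -236875*cos(27/2)/16 + 145*cos(3/2)/48.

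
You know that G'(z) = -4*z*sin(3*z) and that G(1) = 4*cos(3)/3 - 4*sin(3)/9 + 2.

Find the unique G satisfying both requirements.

For G(z) to be correct, d/dz[G] must agree with the stated G'(z) identically.
A general antiderivative is 4*z*cos(3*z)/3 - 4*sin(3*z)/9 + C.
The condition gives C = 4*cos(3)/3 - 4*sin(3)/9 + 2 - (4*cos(3)/3 - 4*sin(3)/9) = 2.
So G(z) = 2*(6*z*cos(3*z) - 2*sin(3*z) + 9)/9.
Check: d/dz[2*(6*z*cos(3*z) - 2*sin(3*z) + 9)/9] = -4*z*sin(3*z) = G'(z).

G(z) = 2*(6*z*cos(3*z) - 2*sin(3*z) + 9)/9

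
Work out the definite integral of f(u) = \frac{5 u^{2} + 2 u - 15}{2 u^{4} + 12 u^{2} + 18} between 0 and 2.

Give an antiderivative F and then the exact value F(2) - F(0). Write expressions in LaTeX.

f has the shape v'r + vr' for v = \frac{1}{2 u^{2} + 6} and r = - 5 u - 1 — it is the derivative of the product v*r.
F(u) = - \frac{5 u}{2 u^{2} + 6} - \frac{1}{2 u^{2} + 6} is an antiderivative of f.
Check: d/du[- \frac{5 u}{2 u^{2} + 6} - \frac{1}{2 u^{2} + 6}] = \frac{5 u^{2} + 2 u - 15}{2 u^{4} + 12 u^{2} + 18} = f(u).
F(2) = - \frac{11}{14}; F(0) = - \frac{1}{6}.
Integral = F(2) - F(0) = - \frac{13}{21}.

Antiderivative: F(u) = - \frac{5 u}{2 u^{2} + 6} - \frac{1}{2 u^{2} + 6}; value = - \frac{13}{21}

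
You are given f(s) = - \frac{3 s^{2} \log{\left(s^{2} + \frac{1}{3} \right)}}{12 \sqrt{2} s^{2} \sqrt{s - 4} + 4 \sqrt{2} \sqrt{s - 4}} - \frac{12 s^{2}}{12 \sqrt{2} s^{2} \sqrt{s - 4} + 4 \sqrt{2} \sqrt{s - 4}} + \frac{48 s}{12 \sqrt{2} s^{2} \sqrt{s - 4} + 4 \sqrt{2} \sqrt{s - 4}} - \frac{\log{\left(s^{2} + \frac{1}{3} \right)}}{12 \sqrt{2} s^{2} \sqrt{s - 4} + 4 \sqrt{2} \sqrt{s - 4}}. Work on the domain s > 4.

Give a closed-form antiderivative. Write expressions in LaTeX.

Recognize the product-rule pattern: f = u'v + uv' with u = - \frac{\sqrt{\frac{s}{2} - 2}}{2}, v = \log{\left(s^{2} + \frac{1}{3} \right)}, so integration by parts undoes it.
Check: d/ds[- \frac{\sqrt{2} \sqrt{s - 4} \log{\left(s^{2} + \frac{1}{3} \right)}}{4}] = \frac{- 3 \sqrt{2} s^{2} \log{\left(s^{2} + \frac{1}{3} \right)} - 12 \sqrt{2} s^{2} + 48 \sqrt{2} s - \sqrt{2} \log{\left(s^{2} + \frac{1}{3} \right)}}{24 s^{2} \sqrt{s - 4} + 8 \sqrt{s - 4}}, which equals f(s).

An antiderivative is F(s) = - \frac{\sqrt{2} \sqrt{s - 4} \log{\left(s^{2} + \frac{1}{3} \right)}}{4}.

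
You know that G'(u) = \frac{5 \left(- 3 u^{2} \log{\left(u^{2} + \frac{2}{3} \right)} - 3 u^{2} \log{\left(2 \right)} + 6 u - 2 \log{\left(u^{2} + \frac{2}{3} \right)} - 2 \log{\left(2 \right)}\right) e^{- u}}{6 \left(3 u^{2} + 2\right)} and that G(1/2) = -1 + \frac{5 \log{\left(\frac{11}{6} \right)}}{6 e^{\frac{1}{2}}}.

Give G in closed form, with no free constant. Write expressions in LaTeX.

G'(u) has the shape v'r + vr' for v = \frac{5 e^{- u}}{6} and r = \log{\left(2 u^{2} + \frac{4}{3} \right)} — it is the derivative of the product v*r.
A general antiderivative is \frac{5 e^{- u} \log{\left(2 u^{2} + \frac{4}{3} \right)}}{6} + C.
The condition gives C = -1 + \frac{5 \log{\left(\frac{11}{6} \right)}}{6 e^{\frac{1}{2}}} - (\frac{5 \log{\left(\frac{11}{6} \right)}}{6 e^{\frac{1}{2}}}) = -1.
So G(u) = -1 + \frac{5 e^{- u} \log{\left(2 u^{2} + \frac{4}{3} \right)}}{6}.
Check: d/du[-1 + \frac{5 e^{- u} \log{\left(2 u^{2} + \frac{4}{3} \right)}}{6}] = \frac{- 15 u^{2} \log{\left(u^{2} + \frac{2}{3} \right)} - 15 u^{2} \log{\left(2 \right)} + 30 u - 10 \log{\left(u^{2} + \frac{2}{3} \right)} - 10 \log{\left(2 \right)}}{18 u^{2} e^{u} + 12 e^{u}}, which equals G'(u).

G(u) = -1 + \frac{5 e^{- u} \log{\left(2 u^{2} + \frac{4}{3} \right)}}{6}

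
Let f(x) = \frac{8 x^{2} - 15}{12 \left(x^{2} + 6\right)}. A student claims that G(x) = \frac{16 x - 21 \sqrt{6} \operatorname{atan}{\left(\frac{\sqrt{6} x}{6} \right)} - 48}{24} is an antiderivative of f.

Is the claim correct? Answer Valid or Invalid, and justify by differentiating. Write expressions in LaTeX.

d/dx[G] = \frac{8 x^{2} - 15}{12 x^{2} + 72}
This equals f(x) exactly, so the claim holds.

Valid - differentiating G returns exactly f.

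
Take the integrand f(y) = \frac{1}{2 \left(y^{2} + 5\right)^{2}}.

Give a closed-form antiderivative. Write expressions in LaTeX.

An antiderivative is F(y) = \frac{5 y + \sqrt{5} \left(y^{2} + 5\right) \operatorname{atan}{\left(\frac{\sqrt{5} y}{5} \right)}}{100 \left(y^{2} + 5\right)}.

For F(y) to be correct the identity F'(y) - f(y) = 0 must hold.
Check: d/dy[\frac{5 y + \sqrt{5} \left(y^{2} + 5\right) \operatorname{atan}{\left(\frac{\sqrt{5} y}{5} \right)}}{100 \left(y^{2} + 5\right)}] = \frac{1}{2 y^{4} + 20 y^{2} + 50}, which equals f(y).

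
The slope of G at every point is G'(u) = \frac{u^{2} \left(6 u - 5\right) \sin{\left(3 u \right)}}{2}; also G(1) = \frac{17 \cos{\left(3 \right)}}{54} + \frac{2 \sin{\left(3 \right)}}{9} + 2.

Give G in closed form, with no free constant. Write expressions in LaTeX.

The proposed G(u) is checked by its d/du: the result must match the given G'(u).
A general antiderivative is - u^{3} \cos{\left(3 u \right)} + u^{2} \sin{\left(3 u \right)} + \frac{5 u^{2} \cos{\left(3 u \right)}}{6} - \frac{5 u \sin{\left(3 u \right)}}{9} + \frac{2 u \cos{\left(3 u \right)}}{3} - \frac{2 \sin{\left(3 u \right)}}{9} - \frac{5 \cos{\left(3 u \right)}}{27} + C.
The condition gives C = \frac{17 \cos{\left(3 \right)}}{54} + \frac{2 \sin{\left(3 \right)}}{9} + 2 - (\frac{17 \cos{\left(3 \right)}}{54} + \frac{2 \sin{\left(3 \right)}}{9}) = 2.
So G(u) = - u^{3} \cos{\left(3 u \right)} + u^{2} \sin{\left(3 u \right)} + \frac{5 u^{2} \cos{\left(3 u \right)}}{6} - \frac{5 u \sin{\left(3 u \right)}}{9} + \frac{2 u \cos{\left(3 u \right)}}{3} - \frac{2 \sin{\left(3 u \right)}}{9} - \frac{5 \cos{\left(3 u \right)}}{27} + 2.
Check: d/du[- u^{3} \cos{\left(3 u \right)} + u^{2} \sin{\left(3 u \right)} + \frac{5 u^{2} \cos{\left(3 u \right)}}{6} - \frac{5 u \sin{\left(3 u \right)}}{9} + \frac{2 u \cos{\left(3 u \right)}}{3} - \frac{2 \sin{\left(3 u \right)}}{9} - \frac{5 \cos{\left(3 u \right)}}{27} + 2] = 3 u^{3} \sin{\left(3 u \right)} - \frac{5 u^{2} \sin{\left(3 u \right)}}{2}, which equals G'(u).

G(u) = - u^{3} \cos{\left(3 u \right)} + u^{2} \sin{\left(3 u \right)} + \frac{5 u^{2} \cos{\left(3 u \right)}}{6} - \frac{5 u \sin{\left(3 u \right)}}{9} + \frac{2 u \cos{\left(3 u \right)}}{3} - \frac{2 \sin{\left(3 u \right)}}{9} - \frac{5 \cos{\left(3 u \right)}}{27} + 2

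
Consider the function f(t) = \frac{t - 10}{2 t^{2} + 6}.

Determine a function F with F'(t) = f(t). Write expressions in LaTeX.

A candidate is checked by its d/dt: the result must match f(t).
Check: d/dt[\frac{\log{\left(t^{2} + 3 \right)}}{4} - \frac{5 \sqrt{3} \operatorname{atan}{\left(\frac{\sqrt{3} t}{3} \right)}}{3}] = \frac{t - 10}{2 t^{2} + 6} = f(t).

An antiderivative is F(t) = \frac{\log{\left(t^{2} + 3 \right)}}{4} - \frac{5 \sqrt{3} \operatorname{atan}{\left(\frac{\sqrt{3} t}{3} \right)}}{3}.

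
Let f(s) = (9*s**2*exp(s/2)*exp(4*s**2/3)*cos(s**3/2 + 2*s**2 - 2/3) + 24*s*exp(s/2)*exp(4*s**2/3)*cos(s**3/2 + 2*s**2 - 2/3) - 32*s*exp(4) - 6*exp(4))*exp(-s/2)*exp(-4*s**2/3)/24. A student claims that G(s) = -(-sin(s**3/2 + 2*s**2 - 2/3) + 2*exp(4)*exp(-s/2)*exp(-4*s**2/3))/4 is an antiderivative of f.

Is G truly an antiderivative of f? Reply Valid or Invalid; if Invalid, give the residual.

d/ds[G] = (9*s**2*exp(s/2)*exp(4*s**2/3)*cos(s**3/2 + 2*s**2 - 2/3) + 24*s*exp(s/2)*exp(4*s**2/3)*cos(s**3/2 + 2*s**2 - 2/3) + 32*s*exp(4) + 6*exp(4))*exp(-s/2)*exp(-4*s**2/3)/24
d/ds[G] - f(s) = (16*s*exp(s/2) + 3*exp(s/2))*exp(4)*exp(-s)*exp(-4*s**2/3)/6 != 0.

Invalid: d/ds[G] - f = (16*s*exp(s/2) + 3*exp(s/2))*exp(4)*exp(-s)*exp(-4*s**2/3)/6, which is not 0.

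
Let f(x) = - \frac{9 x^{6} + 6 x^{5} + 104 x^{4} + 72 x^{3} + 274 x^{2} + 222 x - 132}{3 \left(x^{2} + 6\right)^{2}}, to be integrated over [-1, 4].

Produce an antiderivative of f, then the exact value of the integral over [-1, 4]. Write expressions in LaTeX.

Antiderivative: F(x) = \frac{- 6 x^{5} - 6 x^{4} - 28 x^{3} - 39 x^{2} + 44 x - 12}{6 x^{2} + 36}; value = - \frac{34025}{462}

Recover f(x) by differentiating a candidate F(x); any mismatch rules it out.
F(x) = \frac{- 6 x^{5} - 6 x^{4} - 28 x^{3} - 39 x^{2} + 44 x - 12}{6 x^{2} + 36} is an antiderivative of f.
Check: d/dx[\frac{- 6 x^{5} - 6 x^{4} - 28 x^{3} - 39 x^{2} + 44 x - 12}{6 x^{2} + 36}] = \frac{- 9 x^{6} - 6 x^{5} - 104 x^{4} - 72 x^{3} - 274 x^{2} - 222 x + 132}{3 x^{4} + 36 x^{2} + 108}, which equals f(x).
F(4) = - \frac{2483}{33}; F(-1) = - \frac{67}{42}.
Integral = F(4) - F(-1) = - \frac{34025}{462}.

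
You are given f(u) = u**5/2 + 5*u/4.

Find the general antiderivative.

The integrand splits into summands that can be handled one at a time.
Check: d/du[u**2*(2*u**4 + 15)/24] = u**5/2 + 5*u/4 = f(u).

F(u) = u**2*(2*u**4 + 15)/24 + C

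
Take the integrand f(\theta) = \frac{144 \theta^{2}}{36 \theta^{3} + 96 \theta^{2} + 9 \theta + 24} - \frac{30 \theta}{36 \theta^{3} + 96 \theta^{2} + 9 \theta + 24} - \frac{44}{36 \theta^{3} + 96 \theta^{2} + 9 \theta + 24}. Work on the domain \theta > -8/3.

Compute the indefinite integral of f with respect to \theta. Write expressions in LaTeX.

The integrand splits into summands that can be handled one at a time.
Check: d/d\theta[- \frac{- 12 \log{\left(\frac{3 \theta}{2} + 4 \right)} + 5 \operatorname{atan}{\left(2 \theta \right)}}{3}] = \frac{144 \theta^{2} - 30 \theta - 44}{36 \theta^{3} + 96 \theta^{2} + 9 \theta + 24}, which equals f(\theta).

F(\theta) = - \frac{- 12 \log{\left(\frac{3 \theta}{2} + 4 \right)} + 5 \operatorname{atan}{\left(2 \theta \right)}}{3} + C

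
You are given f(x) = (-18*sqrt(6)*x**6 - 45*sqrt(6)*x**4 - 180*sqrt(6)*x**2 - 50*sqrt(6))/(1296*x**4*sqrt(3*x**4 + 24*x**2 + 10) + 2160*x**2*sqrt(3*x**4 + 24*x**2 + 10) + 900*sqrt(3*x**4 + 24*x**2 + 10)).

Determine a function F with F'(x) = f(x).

For F(x) to be correct the identity F'(x) - f(x) = 0 must hold.
Check: d/dx[-sqrt(6)*x*sqrt(3*x**4 + 24*x**2 + 10)/(36*(6*x**2 + 5))] = (-18*sqrt(6)*x**6 - 45*sqrt(6)*x**4 - 180*sqrt(6)*x**2 - 50*sqrt(6))/(1296*x**4*sqrt(3*x**4 + 24*x**2 + 10) + 2160*x**2*sqrt(3*x**4 + 24*x**2 + 10) + 900*sqrt(3*x**4 + 24*x**2 + 10)) = f(x).

An antiderivative is F(x) = -sqrt(6)*x*sqrt(3*x**4 + 24*x**2 + 10)/(36*(6*x**2 + 5)).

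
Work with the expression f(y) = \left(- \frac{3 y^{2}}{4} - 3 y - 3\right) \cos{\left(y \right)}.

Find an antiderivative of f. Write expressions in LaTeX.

A candidate is checked by its d/dy: the result must match f(y).
Check: d/dy[- \frac{3 \left(y^{2} \sin{\left(y \right)} + 4 y \sin{\left(y \right)} + 2 y \cos{\left(y \right)} + 2 \sin{\left(y \right)} + 4 \cos{\left(y \right)}\right)}{4}] = - \frac{3 y^{2} \cos{\left(y \right)}}{4} - 3 y \cos{\left(y \right)} - 3 \cos{\left(y \right)}, which equals f(y).

An antiderivative is F(y) = - \frac{3 \left(y^{2} \sin{\left(y \right)} + 4 y \sin{\left(y \right)} + 2 y \cos{\left(y \right)} + 2 \sin{\left(y \right)} + 4 \cos{\left(y \right)}\right)}{4}.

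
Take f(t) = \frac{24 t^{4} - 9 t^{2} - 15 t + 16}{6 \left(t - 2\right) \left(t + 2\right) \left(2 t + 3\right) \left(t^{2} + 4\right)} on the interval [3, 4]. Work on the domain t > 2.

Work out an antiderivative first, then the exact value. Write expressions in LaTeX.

Antiderivative: F(t) = \frac{167 \log{\left(t - 2 \right)}}{672} - \frac{559 \log{\left(t + \frac{3}{2} \right)}}{525} + \frac{197 \log{\left(t + 2 \right)}}{96} + \frac{917 \log{\left(t^{2} + 4 \right)}}{2400} - \frac{99 \operatorname{atan}{\left(\frac{t}{2} \right)}}{200}; value = - \frac{197 \log{\left(5 \right)}}{96} - \frac{559 \log{\left(\frac{11}{2} \right)}}{525} - \frac{917 \log{\left(13 \right)}}{2400} - \frac{99 \operatorname{atan}{\left(2 \right)}}{200} + \frac{167 \log{\left(2 \right)}}{672} + \frac{99 \operatorname{atan}{\left(\frac{3}{2} \right)}}{200} + \frac{917 \log{\left(20 \right)}}{2400} + \frac{559 \log{\left(\frac{9}{2} \right)}}{525} + \frac{197 \log{\left(6 \right)}}{96}

The denominator factors as 6 \left(t - 2\right) \left(t + 2\right) \left(2 t + 3\right) \left(t^{2} + 4\right); partial fractions split f into directly integrable pieces: \frac{917 t - 1188}{1200 \left(t^{2} + 4\right)} - \frac{1118}{525 \left(2 t + 3\right)} + \frac{197}{96 \left(t + 2\right)} + \frac{167}{672 \left(t - 2\right)}.
F(t) = \frac{167 \log{\left(t - 2 \right)}}{672} - \frac{559 \log{\left(t + \frac{3}{2} \right)}}{525} + \frac{197 \log{\left(t + 2 \right)}}{96} + \frac{917 \log{\left(t^{2} + 4 \right)}}{2400} - \frac{99 \operatorname{atan}{\left(\frac{t}{2} \right)}}{200} is an antiderivative of f.
Check: d/dt[\frac{167 \log{\left(t - 2 \right)}}{672} - \frac{559 \log{\left(t + \frac{3}{2} \right)}}{525} + \frac{197 \log{\left(t + 2 \right)}}{96} + \frac{917 \log{\left(t^{2} + 4 \right)}}{2400} - \frac{99 \operatorname{atan}{\left(\frac{t}{2} \right)}}{200}] = \frac{24 t^{4} - 9 t^{2} - 15 t + 16}{12 t^{5} + 18 t^{4} - 192 t - 288}, which equals f(t).
F(4) = - \frac{559 \log{\left(\frac{11}{2} \right)}}{525} - \frac{99 \operatorname{atan}{\left(2 \right)}}{200} + \frac{167 \log{\left(2 \right)}}{672} + \frac{917 \log{\left(20 \right)}}{2400} + \frac{197 \log{\left(6 \right)}}{96}; F(3) = - \frac{559 \log{\left(\frac{9}{2} \right)}}{525} - \frac{99 \operatorname{atan}{\left(\frac{3}{2} \right)}}{200} + \frac{917 \log{\left(13 \right)}}{2400} + \frac{197 \log{\left(5 \right)}}{96}.
Integral = F(4) - F(3) = - \frac{197 \log{\left(5 \right)}}{96} - \frac{559 \log{\left(\frac{11}{2} \right)}}{525} - \frac{917 \log{\left(13 \right)}}{2400} - \frac{99 \operatorname{atan}{\left(2 \right)}}{200} + \frac{167 \log{\left(2 \right)}}{672} + \frac{99 \operatorname{atan}{\left(\frac{3}{2} \right)}}{200} + \frac{917 \log{\left(20 \right)}}{2400} + \frac{559 \log{\left(\frac{9}{2} \right)}}{525} + \frac{197 \log{\left(6 \right)}}{96}.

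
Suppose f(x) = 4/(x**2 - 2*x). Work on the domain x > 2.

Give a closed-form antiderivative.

An antiderivative is F(x) = 2*(-log(x) + log(x - 2)).

The denominator factors as x*(x - 2); partial fractions split f into directly integrable pieces: 2/(x - 2) - 2/x.
Check: d/dx[2*(-log(x) + log(x - 2))] = 4/(x**2 - 2*x) = f(x).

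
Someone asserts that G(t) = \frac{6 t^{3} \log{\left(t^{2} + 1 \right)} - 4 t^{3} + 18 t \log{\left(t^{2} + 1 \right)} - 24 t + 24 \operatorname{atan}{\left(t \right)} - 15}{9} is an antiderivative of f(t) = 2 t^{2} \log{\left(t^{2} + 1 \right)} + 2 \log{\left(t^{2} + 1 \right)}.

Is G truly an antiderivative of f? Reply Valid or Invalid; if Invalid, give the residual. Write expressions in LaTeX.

d/dt[G] = 2 t^{2} \log{\left(t^{2} + 1 \right)} + 2 \log{\left(t^{2} + 1 \right)}
This equals f(t) exactly, so the claim holds.

Valid - the claim checks out under differentiation.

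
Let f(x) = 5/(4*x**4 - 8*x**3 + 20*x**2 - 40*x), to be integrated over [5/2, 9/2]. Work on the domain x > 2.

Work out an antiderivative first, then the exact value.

Antiderivative: F(x) = -log(x)/8 + 5*log(x - 2)/72 + log(x**2 + 5)/36 - sqrt(5)*atan(sqrt(5)*x/5)/36; value = -log(9/2)/8 - sqrt(5)*atan(9*sqrt(5)/10)/36 - log(45/4)/36 + 5*log(2)/72 + sqrt(5)*atan(sqrt(5)/2)/36 + log(101/4)/36 + 7*log(5/2)/36

The denominator factors as 4*x*(x - 2)*(x**2 + 5); partial fractions split f into directly integrable pieces: (2*x - 5)/(36*(x**2 + 5)) + 5/(72*(x - 2)) - 1/(8*x).
F(x) = -log(x)/8 + 5*log(x - 2)/72 + log(x**2 + 5)/36 - sqrt(5)*atan(sqrt(5)*x/5)/36 is an antiderivative of f.
Check: d/dx[-log(x)/8 + 5*log(x - 2)/72 + log(x**2 + 5)/36 - sqrt(5)*atan(sqrt(5)*x/5)/36] = 5/(4*x**4 - 8*x**3 + 20*x**2 - 40*x) = f(x).
F(9/2) = -log(9/2)/8 - sqrt(5)*atan(9*sqrt(5)/10)/36 + 5*log(5/2)/72 + log(101/4)/36; F(5/2) = -log(5/2)/8 - sqrt(5)*atan(sqrt(5)/2)/36 - 5*log(2)/72 + log(45/4)/36.
Integral = F(9/2) - F(5/2) = -log(9/2)/8 - sqrt(5)*atan(9*sqrt(5)/10)/36 - log(45/4)/36 + 5*log(2)/72 + sqrt(5)*atan(sqrt(5)/2)/36 + log(101/4)/36 + 7*log(5/2)/36.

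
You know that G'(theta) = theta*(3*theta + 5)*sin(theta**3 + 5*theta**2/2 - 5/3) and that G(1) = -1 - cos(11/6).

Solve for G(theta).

G(theta) = -cos(theta**3 + 5*theta**2/2 - 5/3) - 1

G'(theta) matches the chain-rule pattern g'(h)*h' with inner function h(theta) = theta**3 + 5*theta**2/2 - 5/3; substituting u = h(theta) collapses the integral.
A general antiderivative is -cos(theta**3 + 5*theta**2/2 - 5/3) + C.
The condition gives C = -1 - cos(11/6) - (-cos(11/6)) = -1.
So G(theta) = -cos(theta**3 + 5*theta**2/2 - 5/3) - 1.
Check: d/dtheta[-cos(theta**3 + 5*theta**2/2 - 5/3) - 1] = 3*theta**2*sin(theta**3 + 5*theta**2/2 - 5/3) + 5*theta*sin(theta**3 + 5*theta**2/2 - 5/3), which equals G'(theta).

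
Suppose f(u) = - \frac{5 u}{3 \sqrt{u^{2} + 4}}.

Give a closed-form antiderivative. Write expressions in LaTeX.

An antiderivative is F(u) = - \frac{5 \sqrt{u^{2} + 4}}{3}.

The substitution w = u^{2} + 4 works: f is exactly (dF/dw)*(dw/du) for that inner function.
Check: d/du[- \frac{5 \sqrt{u^{2} + 4}}{3}] = - \frac{5 u}{3 \sqrt{u^{2} + 4}} = f(u).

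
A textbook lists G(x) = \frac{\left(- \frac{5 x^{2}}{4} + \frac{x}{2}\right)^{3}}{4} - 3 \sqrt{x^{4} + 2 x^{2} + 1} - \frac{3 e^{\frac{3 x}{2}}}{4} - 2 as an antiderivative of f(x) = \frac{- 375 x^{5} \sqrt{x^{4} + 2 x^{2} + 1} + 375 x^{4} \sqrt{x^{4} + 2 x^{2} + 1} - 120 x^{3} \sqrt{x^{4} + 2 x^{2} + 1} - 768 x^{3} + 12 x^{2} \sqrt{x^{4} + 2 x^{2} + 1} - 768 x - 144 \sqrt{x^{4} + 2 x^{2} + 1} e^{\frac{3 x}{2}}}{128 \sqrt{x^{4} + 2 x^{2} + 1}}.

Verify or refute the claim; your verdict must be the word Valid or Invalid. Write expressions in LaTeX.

Valid - the claim checks out under differentiation.

d/dx[G] = \frac{- 375 x^{5} \sqrt{x^{4} + 2 x^{2} + 1} + 375 x^{4} \sqrt{x^{4} + 2 x^{2} + 1} - 120 x^{3} \sqrt{x^{4} + 2 x^{2} + 1} - 768 x^{3} + 12 x^{2} \sqrt{x^{4} + 2 x^{2} + 1} - 768 x - 144 \sqrt{x^{4} + 2 x^{2} + 1} e^{\frac{3 x}{2}}}{128 \sqrt{x^{4} + 2 x^{2} + 1}}
This equals f(x) exactly, so the claim holds.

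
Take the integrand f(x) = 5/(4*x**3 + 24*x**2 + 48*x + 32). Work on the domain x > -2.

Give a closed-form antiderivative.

For F(x) to be correct the identity F'(x) - f(x) = 0 must hold.
Check: d/dx[-5/(2*(2*x + 4)**2)] = 5/(4*x**3 + 24*x**2 + 48*x + 32) = f(x).

An antiderivative is F(x) = -5/(2*(2*x + 4)**2).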